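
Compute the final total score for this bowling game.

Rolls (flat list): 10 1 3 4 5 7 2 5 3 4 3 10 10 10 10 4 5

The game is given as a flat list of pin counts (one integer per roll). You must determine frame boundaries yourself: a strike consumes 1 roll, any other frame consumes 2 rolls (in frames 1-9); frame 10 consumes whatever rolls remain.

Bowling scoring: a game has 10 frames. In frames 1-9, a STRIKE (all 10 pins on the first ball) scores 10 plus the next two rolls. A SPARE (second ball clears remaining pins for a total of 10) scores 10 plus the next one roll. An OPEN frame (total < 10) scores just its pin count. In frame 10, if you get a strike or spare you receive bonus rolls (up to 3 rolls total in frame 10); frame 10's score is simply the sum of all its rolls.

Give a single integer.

Answer: 154

Derivation:
Frame 1: STRIKE. 10 + next two rolls (1+3) = 14. Cumulative: 14
Frame 2: OPEN (1+3=4). Cumulative: 18
Frame 3: OPEN (4+5=9). Cumulative: 27
Frame 4: OPEN (7+2=9). Cumulative: 36
Frame 5: OPEN (5+3=8). Cumulative: 44
Frame 6: OPEN (4+3=7). Cumulative: 51
Frame 7: STRIKE. 10 + next two rolls (10+10) = 30. Cumulative: 81
Frame 8: STRIKE. 10 + next two rolls (10+10) = 30. Cumulative: 111
Frame 9: STRIKE. 10 + next two rolls (10+4) = 24. Cumulative: 135
Frame 10: STRIKE. Sum of all frame-10 rolls (10+4+5) = 19. Cumulative: 154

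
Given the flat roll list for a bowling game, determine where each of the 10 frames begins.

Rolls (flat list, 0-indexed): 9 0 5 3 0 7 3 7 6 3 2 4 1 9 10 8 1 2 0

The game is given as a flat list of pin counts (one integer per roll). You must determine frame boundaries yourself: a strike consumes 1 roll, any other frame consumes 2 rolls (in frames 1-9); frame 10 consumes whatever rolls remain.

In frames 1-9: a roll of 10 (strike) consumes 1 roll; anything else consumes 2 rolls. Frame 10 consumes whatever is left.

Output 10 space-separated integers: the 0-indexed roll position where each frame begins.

Answer: 0 2 4 6 8 10 12 14 15 17

Derivation:
Frame 1 starts at roll index 0: rolls=9,0 (sum=9), consumes 2 rolls
Frame 2 starts at roll index 2: rolls=5,3 (sum=8), consumes 2 rolls
Frame 3 starts at roll index 4: rolls=0,7 (sum=7), consumes 2 rolls
Frame 4 starts at roll index 6: rolls=3,7 (sum=10), consumes 2 rolls
Frame 5 starts at roll index 8: rolls=6,3 (sum=9), consumes 2 rolls
Frame 6 starts at roll index 10: rolls=2,4 (sum=6), consumes 2 rolls
Frame 7 starts at roll index 12: rolls=1,9 (sum=10), consumes 2 rolls
Frame 8 starts at roll index 14: roll=10 (strike), consumes 1 roll
Frame 9 starts at roll index 15: rolls=8,1 (sum=9), consumes 2 rolls
Frame 10 starts at roll index 17: 2 remaining rolls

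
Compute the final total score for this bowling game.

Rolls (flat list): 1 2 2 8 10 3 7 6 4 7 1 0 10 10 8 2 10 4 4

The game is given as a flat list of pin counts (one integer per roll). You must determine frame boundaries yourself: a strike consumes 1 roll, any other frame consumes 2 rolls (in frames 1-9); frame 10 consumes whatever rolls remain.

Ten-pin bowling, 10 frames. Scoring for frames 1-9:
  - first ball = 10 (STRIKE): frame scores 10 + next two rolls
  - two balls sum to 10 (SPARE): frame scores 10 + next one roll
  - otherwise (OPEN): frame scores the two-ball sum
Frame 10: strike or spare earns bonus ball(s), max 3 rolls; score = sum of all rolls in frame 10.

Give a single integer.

Answer: 162

Derivation:
Frame 1: OPEN (1+2=3). Cumulative: 3
Frame 2: SPARE (2+8=10). 10 + next roll (10) = 20. Cumulative: 23
Frame 3: STRIKE. 10 + next two rolls (3+7) = 20. Cumulative: 43
Frame 4: SPARE (3+7=10). 10 + next roll (6) = 16. Cumulative: 59
Frame 5: SPARE (6+4=10). 10 + next roll (7) = 17. Cumulative: 76
Frame 6: OPEN (7+1=8). Cumulative: 84
Frame 7: SPARE (0+10=10). 10 + next roll (10) = 20. Cumulative: 104
Frame 8: STRIKE. 10 + next two rolls (8+2) = 20. Cumulative: 124
Frame 9: SPARE (8+2=10). 10 + next roll (10) = 20. Cumulative: 144
Frame 10: STRIKE. Sum of all frame-10 rolls (10+4+4) = 18. Cumulative: 162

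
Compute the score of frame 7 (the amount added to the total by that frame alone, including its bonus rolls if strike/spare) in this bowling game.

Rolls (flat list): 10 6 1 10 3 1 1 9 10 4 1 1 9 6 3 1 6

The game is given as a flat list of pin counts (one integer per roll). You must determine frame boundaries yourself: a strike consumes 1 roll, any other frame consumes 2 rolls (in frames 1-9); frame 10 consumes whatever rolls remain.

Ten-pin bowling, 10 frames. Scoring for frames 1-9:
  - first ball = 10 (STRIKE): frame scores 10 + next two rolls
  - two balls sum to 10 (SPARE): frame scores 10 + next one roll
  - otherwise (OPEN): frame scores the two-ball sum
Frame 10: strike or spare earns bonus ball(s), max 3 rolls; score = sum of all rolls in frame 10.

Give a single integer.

Answer: 5

Derivation:
Frame 1: STRIKE. 10 + next two rolls (6+1) = 17. Cumulative: 17
Frame 2: OPEN (6+1=7). Cumulative: 24
Frame 3: STRIKE. 10 + next two rolls (3+1) = 14. Cumulative: 38
Frame 4: OPEN (3+1=4). Cumulative: 42
Frame 5: SPARE (1+9=10). 10 + next roll (10) = 20. Cumulative: 62
Frame 6: STRIKE. 10 + next two rolls (4+1) = 15. Cumulative: 77
Frame 7: OPEN (4+1=5). Cumulative: 82
Frame 8: SPARE (1+9=10). 10 + next roll (6) = 16. Cumulative: 98
Frame 9: OPEN (6+3=9). Cumulative: 107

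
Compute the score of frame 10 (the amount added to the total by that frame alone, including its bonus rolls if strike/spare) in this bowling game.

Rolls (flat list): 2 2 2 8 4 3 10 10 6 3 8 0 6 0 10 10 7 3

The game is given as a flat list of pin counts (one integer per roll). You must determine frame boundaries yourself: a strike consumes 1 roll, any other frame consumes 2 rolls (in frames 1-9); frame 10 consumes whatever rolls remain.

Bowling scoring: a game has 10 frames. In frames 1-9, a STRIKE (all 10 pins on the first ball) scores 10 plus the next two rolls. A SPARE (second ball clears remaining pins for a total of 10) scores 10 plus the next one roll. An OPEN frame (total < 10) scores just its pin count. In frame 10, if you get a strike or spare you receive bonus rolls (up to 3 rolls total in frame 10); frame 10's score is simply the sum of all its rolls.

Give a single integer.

Answer: 20

Derivation:
Frame 1: OPEN (2+2=4). Cumulative: 4
Frame 2: SPARE (2+8=10). 10 + next roll (4) = 14. Cumulative: 18
Frame 3: OPEN (4+3=7). Cumulative: 25
Frame 4: STRIKE. 10 + next two rolls (10+6) = 26. Cumulative: 51
Frame 5: STRIKE. 10 + next two rolls (6+3) = 19. Cumulative: 70
Frame 6: OPEN (6+3=9). Cumulative: 79
Frame 7: OPEN (8+0=8). Cumulative: 87
Frame 8: OPEN (6+0=6). Cumulative: 93
Frame 9: STRIKE. 10 + next two rolls (10+7) = 27. Cumulative: 120
Frame 10: STRIKE. Sum of all frame-10 rolls (10+7+3) = 20. Cumulative: 140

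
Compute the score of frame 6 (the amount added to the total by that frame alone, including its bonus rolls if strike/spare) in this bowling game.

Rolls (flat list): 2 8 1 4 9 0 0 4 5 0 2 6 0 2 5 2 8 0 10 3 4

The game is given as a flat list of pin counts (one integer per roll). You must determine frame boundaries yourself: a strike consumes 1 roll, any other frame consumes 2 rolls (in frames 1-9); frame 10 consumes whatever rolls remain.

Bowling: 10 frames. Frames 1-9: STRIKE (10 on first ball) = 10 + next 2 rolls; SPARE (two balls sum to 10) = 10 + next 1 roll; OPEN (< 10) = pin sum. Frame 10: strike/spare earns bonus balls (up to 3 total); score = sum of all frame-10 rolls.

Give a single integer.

Answer: 8

Derivation:
Frame 1: SPARE (2+8=10). 10 + next roll (1) = 11. Cumulative: 11
Frame 2: OPEN (1+4=5). Cumulative: 16
Frame 3: OPEN (9+0=9). Cumulative: 25
Frame 4: OPEN (0+4=4). Cumulative: 29
Frame 5: OPEN (5+0=5). Cumulative: 34
Frame 6: OPEN (2+6=8). Cumulative: 42
Frame 7: OPEN (0+2=2). Cumulative: 44
Frame 8: OPEN (5+2=7). Cumulative: 51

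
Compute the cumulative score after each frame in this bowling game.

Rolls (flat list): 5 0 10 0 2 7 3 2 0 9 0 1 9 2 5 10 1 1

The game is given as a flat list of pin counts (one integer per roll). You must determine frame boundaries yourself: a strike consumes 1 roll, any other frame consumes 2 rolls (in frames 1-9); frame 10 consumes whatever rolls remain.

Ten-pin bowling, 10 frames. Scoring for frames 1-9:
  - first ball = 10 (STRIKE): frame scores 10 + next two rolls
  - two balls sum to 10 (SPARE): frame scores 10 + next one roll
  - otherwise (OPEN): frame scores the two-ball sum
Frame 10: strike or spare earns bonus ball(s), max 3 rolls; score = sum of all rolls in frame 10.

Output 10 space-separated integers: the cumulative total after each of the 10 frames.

Answer: 5 17 19 31 33 42 54 61 73 75

Derivation:
Frame 1: OPEN (5+0=5). Cumulative: 5
Frame 2: STRIKE. 10 + next two rolls (0+2) = 12. Cumulative: 17
Frame 3: OPEN (0+2=2). Cumulative: 19
Frame 4: SPARE (7+3=10). 10 + next roll (2) = 12. Cumulative: 31
Frame 5: OPEN (2+0=2). Cumulative: 33
Frame 6: OPEN (9+0=9). Cumulative: 42
Frame 7: SPARE (1+9=10). 10 + next roll (2) = 12. Cumulative: 54
Frame 8: OPEN (2+5=7). Cumulative: 61
Frame 9: STRIKE. 10 + next two rolls (1+1) = 12. Cumulative: 73
Frame 10: OPEN. Sum of all frame-10 rolls (1+1) = 2. Cumulative: 75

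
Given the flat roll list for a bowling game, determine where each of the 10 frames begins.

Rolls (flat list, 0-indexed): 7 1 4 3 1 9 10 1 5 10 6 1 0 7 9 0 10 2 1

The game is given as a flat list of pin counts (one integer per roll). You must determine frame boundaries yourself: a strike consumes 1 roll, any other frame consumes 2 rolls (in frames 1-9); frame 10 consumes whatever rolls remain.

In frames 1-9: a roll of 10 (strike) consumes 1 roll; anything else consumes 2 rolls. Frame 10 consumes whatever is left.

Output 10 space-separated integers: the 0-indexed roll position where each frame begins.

Answer: 0 2 4 6 7 9 10 12 14 16

Derivation:
Frame 1 starts at roll index 0: rolls=7,1 (sum=8), consumes 2 rolls
Frame 2 starts at roll index 2: rolls=4,3 (sum=7), consumes 2 rolls
Frame 3 starts at roll index 4: rolls=1,9 (sum=10), consumes 2 rolls
Frame 4 starts at roll index 6: roll=10 (strike), consumes 1 roll
Frame 5 starts at roll index 7: rolls=1,5 (sum=6), consumes 2 rolls
Frame 6 starts at roll index 9: roll=10 (strike), consumes 1 roll
Frame 7 starts at roll index 10: rolls=6,1 (sum=7), consumes 2 rolls
Frame 8 starts at roll index 12: rolls=0,7 (sum=7), consumes 2 rolls
Frame 9 starts at roll index 14: rolls=9,0 (sum=9), consumes 2 rolls
Frame 10 starts at roll index 16: 3 remaining rolls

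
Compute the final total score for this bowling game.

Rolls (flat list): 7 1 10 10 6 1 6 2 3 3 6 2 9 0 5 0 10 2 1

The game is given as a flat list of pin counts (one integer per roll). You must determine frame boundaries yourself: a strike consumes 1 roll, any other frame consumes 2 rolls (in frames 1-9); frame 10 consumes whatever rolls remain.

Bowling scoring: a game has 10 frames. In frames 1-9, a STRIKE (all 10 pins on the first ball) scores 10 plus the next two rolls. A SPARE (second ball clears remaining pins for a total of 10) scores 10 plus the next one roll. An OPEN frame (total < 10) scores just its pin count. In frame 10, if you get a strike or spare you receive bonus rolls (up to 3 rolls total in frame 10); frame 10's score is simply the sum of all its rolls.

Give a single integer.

Answer: 107

Derivation:
Frame 1: OPEN (7+1=8). Cumulative: 8
Frame 2: STRIKE. 10 + next two rolls (10+6) = 26. Cumulative: 34
Frame 3: STRIKE. 10 + next two rolls (6+1) = 17. Cumulative: 51
Frame 4: OPEN (6+1=7). Cumulative: 58
Frame 5: OPEN (6+2=8). Cumulative: 66
Frame 6: OPEN (3+3=6). Cumulative: 72
Frame 7: OPEN (6+2=8). Cumulative: 80
Frame 8: OPEN (9+0=9). Cumulative: 89
Frame 9: OPEN (5+0=5). Cumulative: 94
Frame 10: STRIKE. Sum of all frame-10 rolls (10+2+1) = 13. Cumulative: 107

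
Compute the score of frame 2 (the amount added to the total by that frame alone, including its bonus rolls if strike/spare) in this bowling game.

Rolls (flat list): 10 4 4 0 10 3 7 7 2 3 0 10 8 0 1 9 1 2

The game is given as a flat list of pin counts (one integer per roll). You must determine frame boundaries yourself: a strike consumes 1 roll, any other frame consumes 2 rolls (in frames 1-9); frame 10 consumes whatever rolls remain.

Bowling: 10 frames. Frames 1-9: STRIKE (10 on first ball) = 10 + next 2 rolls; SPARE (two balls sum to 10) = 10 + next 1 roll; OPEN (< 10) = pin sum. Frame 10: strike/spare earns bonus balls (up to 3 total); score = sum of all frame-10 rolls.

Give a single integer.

Frame 1: STRIKE. 10 + next two rolls (4+4) = 18. Cumulative: 18
Frame 2: OPEN (4+4=8). Cumulative: 26
Frame 3: SPARE (0+10=10). 10 + next roll (3) = 13. Cumulative: 39
Frame 4: SPARE (3+7=10). 10 + next roll (7) = 17. Cumulative: 56

Answer: 8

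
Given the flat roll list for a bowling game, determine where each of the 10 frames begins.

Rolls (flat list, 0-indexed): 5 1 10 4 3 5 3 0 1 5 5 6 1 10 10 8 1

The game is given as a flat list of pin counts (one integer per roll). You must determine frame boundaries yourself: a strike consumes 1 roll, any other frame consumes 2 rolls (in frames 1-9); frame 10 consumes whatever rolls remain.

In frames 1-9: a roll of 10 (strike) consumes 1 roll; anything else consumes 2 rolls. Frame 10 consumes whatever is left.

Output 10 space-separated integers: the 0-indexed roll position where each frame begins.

Frame 1 starts at roll index 0: rolls=5,1 (sum=6), consumes 2 rolls
Frame 2 starts at roll index 2: roll=10 (strike), consumes 1 roll
Frame 3 starts at roll index 3: rolls=4,3 (sum=7), consumes 2 rolls
Frame 4 starts at roll index 5: rolls=5,3 (sum=8), consumes 2 rolls
Frame 5 starts at roll index 7: rolls=0,1 (sum=1), consumes 2 rolls
Frame 6 starts at roll index 9: rolls=5,5 (sum=10), consumes 2 rolls
Frame 7 starts at roll index 11: rolls=6,1 (sum=7), consumes 2 rolls
Frame 8 starts at roll index 13: roll=10 (strike), consumes 1 roll
Frame 9 starts at roll index 14: roll=10 (strike), consumes 1 roll
Frame 10 starts at roll index 15: 2 remaining rolls

Answer: 0 2 3 5 7 9 11 13 14 15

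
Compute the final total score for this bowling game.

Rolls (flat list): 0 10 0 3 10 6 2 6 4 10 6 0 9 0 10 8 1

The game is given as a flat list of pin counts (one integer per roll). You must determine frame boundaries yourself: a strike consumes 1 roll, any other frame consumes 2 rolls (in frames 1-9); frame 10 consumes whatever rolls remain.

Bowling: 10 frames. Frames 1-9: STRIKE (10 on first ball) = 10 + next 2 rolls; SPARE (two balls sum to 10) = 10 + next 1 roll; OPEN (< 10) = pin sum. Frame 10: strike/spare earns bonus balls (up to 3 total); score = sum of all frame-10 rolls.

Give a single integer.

Frame 1: SPARE (0+10=10). 10 + next roll (0) = 10. Cumulative: 10
Frame 2: OPEN (0+3=3). Cumulative: 13
Frame 3: STRIKE. 10 + next two rolls (6+2) = 18. Cumulative: 31
Frame 4: OPEN (6+2=8). Cumulative: 39
Frame 5: SPARE (6+4=10). 10 + next roll (10) = 20. Cumulative: 59
Frame 6: STRIKE. 10 + next two rolls (6+0) = 16. Cumulative: 75
Frame 7: OPEN (6+0=6). Cumulative: 81
Frame 8: OPEN (9+0=9). Cumulative: 90
Frame 9: STRIKE. 10 + next two rolls (8+1) = 19. Cumulative: 109
Frame 10: OPEN. Sum of all frame-10 rolls (8+1) = 9. Cumulative: 118

Answer: 118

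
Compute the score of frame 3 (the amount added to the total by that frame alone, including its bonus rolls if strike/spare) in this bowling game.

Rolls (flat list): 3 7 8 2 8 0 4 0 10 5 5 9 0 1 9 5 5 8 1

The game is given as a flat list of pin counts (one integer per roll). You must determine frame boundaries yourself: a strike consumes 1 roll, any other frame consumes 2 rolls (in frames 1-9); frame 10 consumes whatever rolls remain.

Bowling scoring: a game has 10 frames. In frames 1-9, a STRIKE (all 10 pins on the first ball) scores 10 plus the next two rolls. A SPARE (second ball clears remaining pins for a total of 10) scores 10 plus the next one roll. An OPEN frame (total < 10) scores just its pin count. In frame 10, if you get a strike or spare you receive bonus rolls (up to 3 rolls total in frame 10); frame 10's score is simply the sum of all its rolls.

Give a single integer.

Frame 1: SPARE (3+7=10). 10 + next roll (8) = 18. Cumulative: 18
Frame 2: SPARE (8+2=10). 10 + next roll (8) = 18. Cumulative: 36
Frame 3: OPEN (8+0=8). Cumulative: 44
Frame 4: OPEN (4+0=4). Cumulative: 48
Frame 5: STRIKE. 10 + next two rolls (5+5) = 20. Cumulative: 68

Answer: 8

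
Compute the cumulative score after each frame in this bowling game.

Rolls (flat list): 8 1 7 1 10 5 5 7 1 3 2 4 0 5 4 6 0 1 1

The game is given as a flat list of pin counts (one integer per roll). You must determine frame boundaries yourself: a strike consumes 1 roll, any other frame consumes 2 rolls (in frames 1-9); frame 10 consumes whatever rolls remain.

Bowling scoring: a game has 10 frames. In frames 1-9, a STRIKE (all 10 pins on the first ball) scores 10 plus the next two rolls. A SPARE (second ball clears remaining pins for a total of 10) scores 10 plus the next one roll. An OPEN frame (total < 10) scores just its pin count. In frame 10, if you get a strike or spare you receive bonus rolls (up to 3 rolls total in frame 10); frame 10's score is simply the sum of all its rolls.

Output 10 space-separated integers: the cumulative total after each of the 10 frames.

Answer: 9 17 37 54 62 67 71 80 86 88

Derivation:
Frame 1: OPEN (8+1=9). Cumulative: 9
Frame 2: OPEN (7+1=8). Cumulative: 17
Frame 3: STRIKE. 10 + next two rolls (5+5) = 20. Cumulative: 37
Frame 4: SPARE (5+5=10). 10 + next roll (7) = 17. Cumulative: 54
Frame 5: OPEN (7+1=8). Cumulative: 62
Frame 6: OPEN (3+2=5). Cumulative: 67
Frame 7: OPEN (4+0=4). Cumulative: 71
Frame 8: OPEN (5+4=9). Cumulative: 80
Frame 9: OPEN (6+0=6). Cumulative: 86
Frame 10: OPEN. Sum of all frame-10 rolls (1+1) = 2. Cumulative: 88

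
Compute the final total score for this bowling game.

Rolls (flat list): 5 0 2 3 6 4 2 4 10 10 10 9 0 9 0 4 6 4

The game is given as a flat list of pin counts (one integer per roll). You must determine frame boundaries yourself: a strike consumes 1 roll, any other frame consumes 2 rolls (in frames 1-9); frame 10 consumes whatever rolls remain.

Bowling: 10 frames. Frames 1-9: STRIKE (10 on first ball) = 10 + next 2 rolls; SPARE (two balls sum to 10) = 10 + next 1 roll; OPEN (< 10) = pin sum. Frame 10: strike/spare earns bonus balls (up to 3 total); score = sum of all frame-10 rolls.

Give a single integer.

Answer: 138

Derivation:
Frame 1: OPEN (5+0=5). Cumulative: 5
Frame 2: OPEN (2+3=5). Cumulative: 10
Frame 3: SPARE (6+4=10). 10 + next roll (2) = 12. Cumulative: 22
Frame 4: OPEN (2+4=6). Cumulative: 28
Frame 5: STRIKE. 10 + next two rolls (10+10) = 30. Cumulative: 58
Frame 6: STRIKE. 10 + next two rolls (10+9) = 29. Cumulative: 87
Frame 7: STRIKE. 10 + next two rolls (9+0) = 19. Cumulative: 106
Frame 8: OPEN (9+0=9). Cumulative: 115
Frame 9: OPEN (9+0=9). Cumulative: 124
Frame 10: SPARE. Sum of all frame-10 rolls (4+6+4) = 14. Cumulative: 138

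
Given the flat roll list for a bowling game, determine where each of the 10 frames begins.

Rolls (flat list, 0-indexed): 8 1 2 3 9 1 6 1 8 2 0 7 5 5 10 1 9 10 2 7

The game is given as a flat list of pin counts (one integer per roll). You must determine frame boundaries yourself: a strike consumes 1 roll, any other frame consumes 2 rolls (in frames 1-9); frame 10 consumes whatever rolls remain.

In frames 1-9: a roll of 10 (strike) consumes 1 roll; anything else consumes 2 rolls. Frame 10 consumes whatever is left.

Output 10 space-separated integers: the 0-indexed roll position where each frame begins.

Answer: 0 2 4 6 8 10 12 14 15 17

Derivation:
Frame 1 starts at roll index 0: rolls=8,1 (sum=9), consumes 2 rolls
Frame 2 starts at roll index 2: rolls=2,3 (sum=5), consumes 2 rolls
Frame 3 starts at roll index 4: rolls=9,1 (sum=10), consumes 2 rolls
Frame 4 starts at roll index 6: rolls=6,1 (sum=7), consumes 2 rolls
Frame 5 starts at roll index 8: rolls=8,2 (sum=10), consumes 2 rolls
Frame 6 starts at roll index 10: rolls=0,7 (sum=7), consumes 2 rolls
Frame 7 starts at roll index 12: rolls=5,5 (sum=10), consumes 2 rolls
Frame 8 starts at roll index 14: roll=10 (strike), consumes 1 roll
Frame 9 starts at roll index 15: rolls=1,9 (sum=10), consumes 2 rolls
Frame 10 starts at roll index 17: 3 remaining rolls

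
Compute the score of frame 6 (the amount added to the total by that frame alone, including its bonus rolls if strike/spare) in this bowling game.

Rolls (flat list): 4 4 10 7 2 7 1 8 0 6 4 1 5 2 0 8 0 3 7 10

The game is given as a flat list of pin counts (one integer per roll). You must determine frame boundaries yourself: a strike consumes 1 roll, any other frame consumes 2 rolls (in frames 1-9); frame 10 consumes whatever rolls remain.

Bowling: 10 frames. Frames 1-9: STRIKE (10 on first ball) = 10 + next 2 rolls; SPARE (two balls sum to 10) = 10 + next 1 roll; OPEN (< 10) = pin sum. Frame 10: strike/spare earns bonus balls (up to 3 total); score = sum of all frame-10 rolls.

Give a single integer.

Frame 1: OPEN (4+4=8). Cumulative: 8
Frame 2: STRIKE. 10 + next two rolls (7+2) = 19. Cumulative: 27
Frame 3: OPEN (7+2=9). Cumulative: 36
Frame 4: OPEN (7+1=8). Cumulative: 44
Frame 5: OPEN (8+0=8). Cumulative: 52
Frame 6: SPARE (6+4=10). 10 + next roll (1) = 11. Cumulative: 63
Frame 7: OPEN (1+5=6). Cumulative: 69
Frame 8: OPEN (2+0=2). Cumulative: 71

Answer: 11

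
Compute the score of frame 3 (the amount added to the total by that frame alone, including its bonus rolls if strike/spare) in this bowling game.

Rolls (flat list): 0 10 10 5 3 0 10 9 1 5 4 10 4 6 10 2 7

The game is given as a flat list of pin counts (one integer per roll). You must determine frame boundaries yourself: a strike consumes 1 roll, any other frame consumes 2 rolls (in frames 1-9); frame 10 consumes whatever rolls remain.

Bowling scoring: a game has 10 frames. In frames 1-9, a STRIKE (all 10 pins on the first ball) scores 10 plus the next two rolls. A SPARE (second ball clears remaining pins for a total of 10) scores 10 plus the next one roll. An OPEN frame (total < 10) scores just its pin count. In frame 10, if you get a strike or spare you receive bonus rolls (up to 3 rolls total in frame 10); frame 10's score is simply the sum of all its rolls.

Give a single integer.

Answer: 8

Derivation:
Frame 1: SPARE (0+10=10). 10 + next roll (10) = 20. Cumulative: 20
Frame 2: STRIKE. 10 + next two rolls (5+3) = 18. Cumulative: 38
Frame 3: OPEN (5+3=8). Cumulative: 46
Frame 4: SPARE (0+10=10). 10 + next roll (9) = 19. Cumulative: 65
Frame 5: SPARE (9+1=10). 10 + next roll (5) = 15. Cumulative: 80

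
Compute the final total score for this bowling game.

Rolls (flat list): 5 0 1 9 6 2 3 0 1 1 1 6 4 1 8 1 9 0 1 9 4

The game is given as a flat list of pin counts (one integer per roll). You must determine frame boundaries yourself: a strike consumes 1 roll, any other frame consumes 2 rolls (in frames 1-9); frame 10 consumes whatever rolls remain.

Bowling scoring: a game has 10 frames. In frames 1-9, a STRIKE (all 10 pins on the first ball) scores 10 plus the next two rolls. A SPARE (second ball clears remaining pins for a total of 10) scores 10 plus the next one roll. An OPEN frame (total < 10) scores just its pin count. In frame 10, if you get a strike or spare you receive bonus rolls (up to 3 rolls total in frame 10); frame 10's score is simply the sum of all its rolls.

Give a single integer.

Frame 1: OPEN (5+0=5). Cumulative: 5
Frame 2: SPARE (1+9=10). 10 + next roll (6) = 16. Cumulative: 21
Frame 3: OPEN (6+2=8). Cumulative: 29
Frame 4: OPEN (3+0=3). Cumulative: 32
Frame 5: OPEN (1+1=2). Cumulative: 34
Frame 6: OPEN (1+6=7). Cumulative: 41
Frame 7: OPEN (4+1=5). Cumulative: 46
Frame 8: OPEN (8+1=9). Cumulative: 55
Frame 9: OPEN (9+0=9). Cumulative: 64
Frame 10: SPARE. Sum of all frame-10 rolls (1+9+4) = 14. Cumulative: 78

Answer: 78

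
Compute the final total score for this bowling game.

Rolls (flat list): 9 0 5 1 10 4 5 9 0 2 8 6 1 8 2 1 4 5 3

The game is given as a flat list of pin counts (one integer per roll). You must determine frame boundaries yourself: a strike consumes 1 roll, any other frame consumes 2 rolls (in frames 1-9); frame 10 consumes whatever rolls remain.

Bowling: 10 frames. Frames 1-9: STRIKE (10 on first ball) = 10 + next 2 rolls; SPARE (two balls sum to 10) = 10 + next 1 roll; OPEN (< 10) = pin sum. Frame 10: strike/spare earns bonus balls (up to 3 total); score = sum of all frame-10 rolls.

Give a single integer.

Frame 1: OPEN (9+0=9). Cumulative: 9
Frame 2: OPEN (5+1=6). Cumulative: 15
Frame 3: STRIKE. 10 + next two rolls (4+5) = 19. Cumulative: 34
Frame 4: OPEN (4+5=9). Cumulative: 43
Frame 5: OPEN (9+0=9). Cumulative: 52
Frame 6: SPARE (2+8=10). 10 + next roll (6) = 16. Cumulative: 68
Frame 7: OPEN (6+1=7). Cumulative: 75
Frame 8: SPARE (8+2=10). 10 + next roll (1) = 11. Cumulative: 86
Frame 9: OPEN (1+4=5). Cumulative: 91
Frame 10: OPEN. Sum of all frame-10 rolls (5+3) = 8. Cumulative: 99

Answer: 99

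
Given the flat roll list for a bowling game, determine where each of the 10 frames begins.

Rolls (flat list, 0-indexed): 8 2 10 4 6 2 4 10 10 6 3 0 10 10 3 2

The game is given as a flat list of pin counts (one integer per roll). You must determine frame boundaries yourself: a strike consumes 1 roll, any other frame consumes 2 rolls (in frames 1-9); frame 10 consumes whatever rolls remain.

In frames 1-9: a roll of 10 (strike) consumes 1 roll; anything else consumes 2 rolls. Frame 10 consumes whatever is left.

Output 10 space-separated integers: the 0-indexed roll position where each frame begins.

Frame 1 starts at roll index 0: rolls=8,2 (sum=10), consumes 2 rolls
Frame 2 starts at roll index 2: roll=10 (strike), consumes 1 roll
Frame 3 starts at roll index 3: rolls=4,6 (sum=10), consumes 2 rolls
Frame 4 starts at roll index 5: rolls=2,4 (sum=6), consumes 2 rolls
Frame 5 starts at roll index 7: roll=10 (strike), consumes 1 roll
Frame 6 starts at roll index 8: roll=10 (strike), consumes 1 roll
Frame 7 starts at roll index 9: rolls=6,3 (sum=9), consumes 2 rolls
Frame 8 starts at roll index 11: rolls=0,10 (sum=10), consumes 2 rolls
Frame 9 starts at roll index 13: roll=10 (strike), consumes 1 roll
Frame 10 starts at roll index 14: 2 remaining rolls

Answer: 0 2 3 5 7 8 9 11 13 14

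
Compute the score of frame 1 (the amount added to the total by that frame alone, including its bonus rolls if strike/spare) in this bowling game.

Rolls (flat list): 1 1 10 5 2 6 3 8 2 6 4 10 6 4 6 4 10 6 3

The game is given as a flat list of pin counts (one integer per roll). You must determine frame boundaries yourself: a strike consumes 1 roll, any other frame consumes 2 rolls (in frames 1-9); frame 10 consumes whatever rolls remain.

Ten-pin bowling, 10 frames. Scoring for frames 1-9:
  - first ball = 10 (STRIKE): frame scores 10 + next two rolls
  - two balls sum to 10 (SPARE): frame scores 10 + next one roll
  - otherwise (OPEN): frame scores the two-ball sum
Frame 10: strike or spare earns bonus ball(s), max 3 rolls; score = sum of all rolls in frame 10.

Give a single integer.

Frame 1: OPEN (1+1=2). Cumulative: 2
Frame 2: STRIKE. 10 + next two rolls (5+2) = 17. Cumulative: 19
Frame 3: OPEN (5+2=7). Cumulative: 26

Answer: 2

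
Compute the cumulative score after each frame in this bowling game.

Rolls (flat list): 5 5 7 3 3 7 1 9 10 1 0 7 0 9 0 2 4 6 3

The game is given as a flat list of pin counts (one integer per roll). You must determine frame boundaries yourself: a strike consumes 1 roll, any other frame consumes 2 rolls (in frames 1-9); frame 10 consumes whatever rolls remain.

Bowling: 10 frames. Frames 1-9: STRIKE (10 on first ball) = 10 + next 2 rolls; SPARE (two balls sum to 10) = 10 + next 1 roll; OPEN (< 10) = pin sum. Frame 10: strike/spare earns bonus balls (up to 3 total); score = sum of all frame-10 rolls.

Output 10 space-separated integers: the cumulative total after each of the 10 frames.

Frame 1: SPARE (5+5=10). 10 + next roll (7) = 17. Cumulative: 17
Frame 2: SPARE (7+3=10). 10 + next roll (3) = 13. Cumulative: 30
Frame 3: SPARE (3+7=10). 10 + next roll (1) = 11. Cumulative: 41
Frame 4: SPARE (1+9=10). 10 + next roll (10) = 20. Cumulative: 61
Frame 5: STRIKE. 10 + next two rolls (1+0) = 11. Cumulative: 72
Frame 6: OPEN (1+0=1). Cumulative: 73
Frame 7: OPEN (7+0=7). Cumulative: 80
Frame 8: OPEN (9+0=9). Cumulative: 89
Frame 9: OPEN (2+4=6). Cumulative: 95
Frame 10: OPEN. Sum of all frame-10 rolls (6+3) = 9. Cumulative: 104

Answer: 17 30 41 61 72 73 80 89 95 104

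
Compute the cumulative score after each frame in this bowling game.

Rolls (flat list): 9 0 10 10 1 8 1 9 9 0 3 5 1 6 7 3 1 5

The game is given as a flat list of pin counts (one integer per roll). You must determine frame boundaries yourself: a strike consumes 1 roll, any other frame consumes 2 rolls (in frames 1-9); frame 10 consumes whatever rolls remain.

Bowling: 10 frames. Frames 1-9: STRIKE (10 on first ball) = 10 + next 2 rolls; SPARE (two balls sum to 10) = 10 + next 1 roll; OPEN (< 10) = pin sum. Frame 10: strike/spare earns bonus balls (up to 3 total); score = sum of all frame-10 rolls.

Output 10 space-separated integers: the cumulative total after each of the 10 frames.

Answer: 9 30 49 58 77 86 94 101 112 118

Derivation:
Frame 1: OPEN (9+0=9). Cumulative: 9
Frame 2: STRIKE. 10 + next two rolls (10+1) = 21. Cumulative: 30
Frame 3: STRIKE. 10 + next two rolls (1+8) = 19. Cumulative: 49
Frame 4: OPEN (1+8=9). Cumulative: 58
Frame 5: SPARE (1+9=10). 10 + next roll (9) = 19. Cumulative: 77
Frame 6: OPEN (9+0=9). Cumulative: 86
Frame 7: OPEN (3+5=8). Cumulative: 94
Frame 8: OPEN (1+6=7). Cumulative: 101
Frame 9: SPARE (7+3=10). 10 + next roll (1) = 11. Cumulative: 112
Frame 10: OPEN. Sum of all frame-10 rolls (1+5) = 6. Cumulative: 118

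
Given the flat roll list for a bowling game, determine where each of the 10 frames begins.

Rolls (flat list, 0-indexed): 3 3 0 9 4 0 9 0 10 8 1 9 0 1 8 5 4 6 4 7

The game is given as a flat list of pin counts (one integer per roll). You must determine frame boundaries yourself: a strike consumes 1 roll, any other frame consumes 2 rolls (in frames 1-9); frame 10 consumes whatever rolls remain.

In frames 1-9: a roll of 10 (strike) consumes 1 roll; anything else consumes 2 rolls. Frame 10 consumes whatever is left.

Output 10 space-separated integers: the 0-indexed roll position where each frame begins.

Frame 1 starts at roll index 0: rolls=3,3 (sum=6), consumes 2 rolls
Frame 2 starts at roll index 2: rolls=0,9 (sum=9), consumes 2 rolls
Frame 3 starts at roll index 4: rolls=4,0 (sum=4), consumes 2 rolls
Frame 4 starts at roll index 6: rolls=9,0 (sum=9), consumes 2 rolls
Frame 5 starts at roll index 8: roll=10 (strike), consumes 1 roll
Frame 6 starts at roll index 9: rolls=8,1 (sum=9), consumes 2 rolls
Frame 7 starts at roll index 11: rolls=9,0 (sum=9), consumes 2 rolls
Frame 8 starts at roll index 13: rolls=1,8 (sum=9), consumes 2 rolls
Frame 9 starts at roll index 15: rolls=5,4 (sum=9), consumes 2 rolls
Frame 10 starts at roll index 17: 3 remaining rolls

Answer: 0 2 4 6 8 9 11 13 15 17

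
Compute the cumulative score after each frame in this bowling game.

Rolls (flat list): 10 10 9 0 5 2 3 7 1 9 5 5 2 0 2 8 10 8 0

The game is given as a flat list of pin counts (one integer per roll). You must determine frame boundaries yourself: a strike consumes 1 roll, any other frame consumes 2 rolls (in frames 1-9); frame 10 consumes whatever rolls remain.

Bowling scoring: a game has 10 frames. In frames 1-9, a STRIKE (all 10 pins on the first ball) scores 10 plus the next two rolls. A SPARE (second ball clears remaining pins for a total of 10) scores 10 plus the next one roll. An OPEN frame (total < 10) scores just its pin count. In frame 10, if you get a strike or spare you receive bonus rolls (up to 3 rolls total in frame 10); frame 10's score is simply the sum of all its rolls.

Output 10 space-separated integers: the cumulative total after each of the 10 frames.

Answer: 29 48 57 64 75 90 102 104 124 142

Derivation:
Frame 1: STRIKE. 10 + next two rolls (10+9) = 29. Cumulative: 29
Frame 2: STRIKE. 10 + next two rolls (9+0) = 19. Cumulative: 48
Frame 3: OPEN (9+0=9). Cumulative: 57
Frame 4: OPEN (5+2=7). Cumulative: 64
Frame 5: SPARE (3+7=10). 10 + next roll (1) = 11. Cumulative: 75
Frame 6: SPARE (1+9=10). 10 + next roll (5) = 15. Cumulative: 90
Frame 7: SPARE (5+5=10). 10 + next roll (2) = 12. Cumulative: 102
Frame 8: OPEN (2+0=2). Cumulative: 104
Frame 9: SPARE (2+8=10). 10 + next roll (10) = 20. Cumulative: 124
Frame 10: STRIKE. Sum of all frame-10 rolls (10+8+0) = 18. Cumulative: 142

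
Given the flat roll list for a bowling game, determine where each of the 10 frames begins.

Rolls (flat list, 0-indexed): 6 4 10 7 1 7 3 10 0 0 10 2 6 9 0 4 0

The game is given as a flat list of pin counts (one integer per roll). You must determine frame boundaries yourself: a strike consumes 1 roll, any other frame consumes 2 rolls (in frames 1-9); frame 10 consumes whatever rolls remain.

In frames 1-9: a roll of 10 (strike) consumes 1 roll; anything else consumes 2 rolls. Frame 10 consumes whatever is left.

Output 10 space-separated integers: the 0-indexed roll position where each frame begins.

Answer: 0 2 3 5 7 8 10 11 13 15

Derivation:
Frame 1 starts at roll index 0: rolls=6,4 (sum=10), consumes 2 rolls
Frame 2 starts at roll index 2: roll=10 (strike), consumes 1 roll
Frame 3 starts at roll index 3: rolls=7,1 (sum=8), consumes 2 rolls
Frame 4 starts at roll index 5: rolls=7,3 (sum=10), consumes 2 rolls
Frame 5 starts at roll index 7: roll=10 (strike), consumes 1 roll
Frame 6 starts at roll index 8: rolls=0,0 (sum=0), consumes 2 rolls
Frame 7 starts at roll index 10: roll=10 (strike), consumes 1 roll
Frame 8 starts at roll index 11: rolls=2,6 (sum=8), consumes 2 rolls
Frame 9 starts at roll index 13: rolls=9,0 (sum=9), consumes 2 rolls
Frame 10 starts at roll index 15: 2 remaining rolls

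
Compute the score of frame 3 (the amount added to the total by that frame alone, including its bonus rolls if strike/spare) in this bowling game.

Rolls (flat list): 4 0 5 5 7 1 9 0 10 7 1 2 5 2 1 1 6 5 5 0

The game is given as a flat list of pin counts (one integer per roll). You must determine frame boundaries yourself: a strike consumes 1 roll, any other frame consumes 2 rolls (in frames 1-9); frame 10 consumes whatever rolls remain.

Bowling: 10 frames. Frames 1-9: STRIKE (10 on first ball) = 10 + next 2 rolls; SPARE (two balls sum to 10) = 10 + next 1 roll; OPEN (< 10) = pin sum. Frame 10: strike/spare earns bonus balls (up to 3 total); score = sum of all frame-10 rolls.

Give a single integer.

Answer: 8

Derivation:
Frame 1: OPEN (4+0=4). Cumulative: 4
Frame 2: SPARE (5+5=10). 10 + next roll (7) = 17. Cumulative: 21
Frame 3: OPEN (7+1=8). Cumulative: 29
Frame 4: OPEN (9+0=9). Cumulative: 38
Frame 5: STRIKE. 10 + next two rolls (7+1) = 18. Cumulative: 56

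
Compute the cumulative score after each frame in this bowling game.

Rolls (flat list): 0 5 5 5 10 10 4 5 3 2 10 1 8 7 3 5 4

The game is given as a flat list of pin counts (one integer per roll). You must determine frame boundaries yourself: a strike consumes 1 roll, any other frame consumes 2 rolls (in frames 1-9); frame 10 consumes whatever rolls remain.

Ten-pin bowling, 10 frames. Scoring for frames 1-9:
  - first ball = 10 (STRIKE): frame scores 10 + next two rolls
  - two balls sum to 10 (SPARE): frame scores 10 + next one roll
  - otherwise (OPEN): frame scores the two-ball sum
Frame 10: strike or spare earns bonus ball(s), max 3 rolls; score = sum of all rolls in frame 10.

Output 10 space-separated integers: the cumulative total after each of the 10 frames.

Answer: 5 25 49 68 77 82 101 110 125 134

Derivation:
Frame 1: OPEN (0+5=5). Cumulative: 5
Frame 2: SPARE (5+5=10). 10 + next roll (10) = 20. Cumulative: 25
Frame 3: STRIKE. 10 + next two rolls (10+4) = 24. Cumulative: 49
Frame 4: STRIKE. 10 + next two rolls (4+5) = 19. Cumulative: 68
Frame 5: OPEN (4+5=9). Cumulative: 77
Frame 6: OPEN (3+2=5). Cumulative: 82
Frame 7: STRIKE. 10 + next two rolls (1+8) = 19. Cumulative: 101
Frame 8: OPEN (1+8=9). Cumulative: 110
Frame 9: SPARE (7+3=10). 10 + next roll (5) = 15. Cumulative: 125
Frame 10: OPEN. Sum of all frame-10 rolls (5+4) = 9. Cumulative: 134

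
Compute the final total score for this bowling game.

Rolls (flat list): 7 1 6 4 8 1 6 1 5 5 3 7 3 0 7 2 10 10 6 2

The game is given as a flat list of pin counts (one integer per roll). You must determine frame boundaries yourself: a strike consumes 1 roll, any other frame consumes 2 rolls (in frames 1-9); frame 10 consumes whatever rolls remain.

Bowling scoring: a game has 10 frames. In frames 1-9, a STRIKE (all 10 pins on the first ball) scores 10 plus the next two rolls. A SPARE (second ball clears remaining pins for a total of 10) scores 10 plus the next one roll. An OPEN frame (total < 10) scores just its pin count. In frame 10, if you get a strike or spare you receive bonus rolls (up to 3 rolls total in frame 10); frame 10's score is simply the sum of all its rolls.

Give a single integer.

Frame 1: OPEN (7+1=8). Cumulative: 8
Frame 2: SPARE (6+4=10). 10 + next roll (8) = 18. Cumulative: 26
Frame 3: OPEN (8+1=9). Cumulative: 35
Frame 4: OPEN (6+1=7). Cumulative: 42
Frame 5: SPARE (5+5=10). 10 + next roll (3) = 13. Cumulative: 55
Frame 6: SPARE (3+7=10). 10 + next roll (3) = 13. Cumulative: 68
Frame 7: OPEN (3+0=3). Cumulative: 71
Frame 8: OPEN (7+2=9). Cumulative: 80
Frame 9: STRIKE. 10 + next two rolls (10+6) = 26. Cumulative: 106
Frame 10: STRIKE. Sum of all frame-10 rolls (10+6+2) = 18. Cumulative: 124

Answer: 124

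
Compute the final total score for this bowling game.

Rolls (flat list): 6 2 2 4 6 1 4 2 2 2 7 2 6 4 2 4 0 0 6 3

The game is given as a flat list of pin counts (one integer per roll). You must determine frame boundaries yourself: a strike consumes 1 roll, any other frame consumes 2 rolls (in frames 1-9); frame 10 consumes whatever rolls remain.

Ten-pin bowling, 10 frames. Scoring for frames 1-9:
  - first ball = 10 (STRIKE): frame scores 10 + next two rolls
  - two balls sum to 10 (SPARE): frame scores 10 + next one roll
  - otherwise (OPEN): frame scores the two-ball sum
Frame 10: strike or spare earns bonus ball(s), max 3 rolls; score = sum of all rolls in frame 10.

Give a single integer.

Answer: 67

Derivation:
Frame 1: OPEN (6+2=8). Cumulative: 8
Frame 2: OPEN (2+4=6). Cumulative: 14
Frame 3: OPEN (6+1=7). Cumulative: 21
Frame 4: OPEN (4+2=6). Cumulative: 27
Frame 5: OPEN (2+2=4). Cumulative: 31
Frame 6: OPEN (7+2=9). Cumulative: 40
Frame 7: SPARE (6+4=10). 10 + next roll (2) = 12. Cumulative: 52
Frame 8: OPEN (2+4=6). Cumulative: 58
Frame 9: OPEN (0+0=0). Cumulative: 58
Frame 10: OPEN. Sum of all frame-10 rolls (6+3) = 9. Cumulative: 67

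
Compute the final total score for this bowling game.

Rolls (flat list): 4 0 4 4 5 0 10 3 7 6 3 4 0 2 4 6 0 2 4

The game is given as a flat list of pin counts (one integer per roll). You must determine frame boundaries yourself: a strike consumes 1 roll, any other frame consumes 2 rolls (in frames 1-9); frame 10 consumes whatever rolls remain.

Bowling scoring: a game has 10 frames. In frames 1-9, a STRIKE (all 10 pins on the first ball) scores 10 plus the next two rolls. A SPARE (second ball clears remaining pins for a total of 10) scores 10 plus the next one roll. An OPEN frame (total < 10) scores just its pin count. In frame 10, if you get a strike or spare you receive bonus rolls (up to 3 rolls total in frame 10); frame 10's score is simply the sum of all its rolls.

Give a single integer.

Frame 1: OPEN (4+0=4). Cumulative: 4
Frame 2: OPEN (4+4=8). Cumulative: 12
Frame 3: OPEN (5+0=5). Cumulative: 17
Frame 4: STRIKE. 10 + next two rolls (3+7) = 20. Cumulative: 37
Frame 5: SPARE (3+7=10). 10 + next roll (6) = 16. Cumulative: 53
Frame 6: OPEN (6+3=9). Cumulative: 62
Frame 7: OPEN (4+0=4). Cumulative: 66
Frame 8: OPEN (2+4=6). Cumulative: 72
Frame 9: OPEN (6+0=6). Cumulative: 78
Frame 10: OPEN. Sum of all frame-10 rolls (2+4) = 6. Cumulative: 84

Answer: 84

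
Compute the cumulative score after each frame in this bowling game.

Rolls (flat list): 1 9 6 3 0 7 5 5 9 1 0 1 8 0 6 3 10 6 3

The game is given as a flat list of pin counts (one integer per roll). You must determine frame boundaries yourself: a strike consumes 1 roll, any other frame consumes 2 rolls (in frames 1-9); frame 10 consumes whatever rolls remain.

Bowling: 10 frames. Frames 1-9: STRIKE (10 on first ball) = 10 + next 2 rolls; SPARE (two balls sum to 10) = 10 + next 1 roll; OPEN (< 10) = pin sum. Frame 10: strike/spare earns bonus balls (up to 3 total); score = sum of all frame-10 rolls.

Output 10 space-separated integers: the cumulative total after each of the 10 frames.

Answer: 16 25 32 51 61 62 70 79 98 107

Derivation:
Frame 1: SPARE (1+9=10). 10 + next roll (6) = 16. Cumulative: 16
Frame 2: OPEN (6+3=9). Cumulative: 25
Frame 3: OPEN (0+7=7). Cumulative: 32
Frame 4: SPARE (5+5=10). 10 + next roll (9) = 19. Cumulative: 51
Frame 5: SPARE (9+1=10). 10 + next roll (0) = 10. Cumulative: 61
Frame 6: OPEN (0+1=1). Cumulative: 62
Frame 7: OPEN (8+0=8). Cumulative: 70
Frame 8: OPEN (6+3=9). Cumulative: 79
Frame 9: STRIKE. 10 + next two rolls (6+3) = 19. Cumulative: 98
Frame 10: OPEN. Sum of all frame-10 rolls (6+3) = 9. Cumulative: 107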